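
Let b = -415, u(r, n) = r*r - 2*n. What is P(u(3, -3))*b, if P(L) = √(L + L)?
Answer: -415*√30 ≈ -2273.0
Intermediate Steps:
u(r, n) = r² - 2*n
P(L) = √2*√L (P(L) = √(2*L) = √2*√L)
P(u(3, -3))*b = (√2*√(3² - 2*(-3)))*(-415) = (√2*√(9 + 6))*(-415) = (√2*√15)*(-415) = √30*(-415) = -415*√30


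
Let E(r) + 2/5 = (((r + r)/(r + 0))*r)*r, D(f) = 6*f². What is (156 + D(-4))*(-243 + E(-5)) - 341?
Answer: -245389/5 ≈ -49078.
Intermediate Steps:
E(r) = -⅖ + 2*r² (E(r) = -⅖ + (((r + r)/(r + 0))*r)*r = -⅖ + (((2*r)/r)*r)*r = -⅖ + (2*r)*r = -⅖ + 2*r²)
(156 + D(-4))*(-243 + E(-5)) - 341 = (156 + 6*(-4)²)*(-243 + (-⅖ + 2*(-5)²)) - 341 = (156 + 6*16)*(-243 + (-⅖ + 2*25)) - 341 = (156 + 96)*(-243 + (-⅖ + 50)) - 341 = 252*(-243 + 248/5) - 341 = 252*(-967/5) - 341 = -243684/5 - 341 = -245389/5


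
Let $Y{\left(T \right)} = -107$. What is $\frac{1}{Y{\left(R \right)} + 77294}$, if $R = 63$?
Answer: $\frac{1}{77187} \approx 1.2956 \cdot 10^{-5}$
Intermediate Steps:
$\frac{1}{Y{\left(R \right)} + 77294} = \frac{1}{-107 + 77294} = \frac{1}{77187}$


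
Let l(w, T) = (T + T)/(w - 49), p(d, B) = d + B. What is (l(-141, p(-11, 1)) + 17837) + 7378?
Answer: 479087/19 ≈ 25215.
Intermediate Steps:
p(d, B) = B + d
l(w, T) = 2*T/(-49 + w) (l(w, T) = (2*T)/(-49 + w) = 2*T/(-49 + w))
(l(-141, p(-11, 1)) + 17837) + 7378 = (2*(1 - 11)/(-49 - 141) + 17837) + 7378 = (2*(-10)/(-190) + 17837) + 7378 = (2*(-10)*(-1/190) + 17837) + 7378 = (2/19 + 17837) + 7378 = 338905/19 + 7378 = 479087/19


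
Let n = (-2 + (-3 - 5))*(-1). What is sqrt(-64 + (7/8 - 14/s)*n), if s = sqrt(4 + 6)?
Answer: sqrt(-221 - 56*sqrt(10))/2 ≈ 9.9761*I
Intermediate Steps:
n = 10 (n = (-2 - 8)*(-1) = -10*(-1) = 10)
s = sqrt(10) ≈ 3.1623
sqrt(-64 + (7/8 - 14/s)*n) = sqrt(-64 + (7/8 - 14*sqrt(10)/10)*10) = sqrt(-64 + (7*(1/8) - 7*sqrt(10)/5)*10) = sqrt(-64 + (7/8 - 7*sqrt(10)/5)*10) = sqrt(-64 + (35/4 - 14*sqrt(10))) = sqrt(-221/4 - 14*sqrt(10))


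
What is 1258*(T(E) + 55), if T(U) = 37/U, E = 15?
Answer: 1084396/15 ≈ 72293.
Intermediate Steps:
1258*(T(E) + 55) = 1258*(37/15 + 55) = 1258*(862/15) = 1084396/15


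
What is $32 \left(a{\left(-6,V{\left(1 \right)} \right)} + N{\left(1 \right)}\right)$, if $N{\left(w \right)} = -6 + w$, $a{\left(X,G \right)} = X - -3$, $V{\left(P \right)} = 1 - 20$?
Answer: $-256$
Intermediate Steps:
$V{\left(P \right)} = -19$ ($V{\left(P \right)} = 1 - 20 = -19$)
$a{\left(X,G \right)} = 3 + X$ ($a{\left(X,G \right)} = X + 3 = 3 + X$)
$32 \left(a{\left(-6,V{\left(1 \right)} \right)} + N{\left(1 \right)}\right) = 32 \left(\left(3 - 6\right) + \left(-6 + 1\right)\right) = 32 \left(-3 - 5\right) = 32 \left(-8\right) = -256$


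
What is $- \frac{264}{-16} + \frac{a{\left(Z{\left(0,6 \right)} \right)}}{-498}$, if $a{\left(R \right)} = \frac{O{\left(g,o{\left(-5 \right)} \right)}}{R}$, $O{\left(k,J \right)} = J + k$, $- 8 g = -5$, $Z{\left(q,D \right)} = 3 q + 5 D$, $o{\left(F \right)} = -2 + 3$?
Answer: $\frac{1972067}{119520} \approx 16.5$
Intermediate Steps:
$o{\left(F \right)} = 1$
$g = \frac{5}{8}$ ($g = \left(- \frac{1}{8}\right) \left(-5\right) = \frac{5}{8} \approx 0.625$)
$a{\left(R \right)} = \frac{13}{8 R}$ ($a{\left(R \right)} = \frac{1 + \frac{5}{8}}{R} = \frac{13}{8 R}$)
$- \frac{264}{-16} + \frac{a{\left(Z{\left(0,6 \right)} \right)}}{-498} = - \frac{264}{-16} + \frac{\frac{13}{8} \frac{1}{3 \cdot 0 + 5 \cdot 6}}{-498} = \left(-264\right) \left(- \frac{1}{16}\right) + \frac{13}{8 \left(0 + 30\right)} \left(- \frac{1}{498}\right) = \frac{33}{2} + \frac{13}{8 \cdot 30} \left(- \frac{1}{498}\right) = \frac{33}{2} + \frac{13}{8} \cdot \frac{1}{30} \left(- \frac{1}{498}\right) = \frac{33}{2} + \frac{13}{240} \left(- \frac{1}{498}\right) = \frac{33}{2} - \frac{13}{119520} = \frac{1972067}{119520}$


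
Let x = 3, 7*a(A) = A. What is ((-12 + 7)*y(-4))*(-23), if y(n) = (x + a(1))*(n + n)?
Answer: -20240/7 ≈ -2891.4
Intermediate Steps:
a(A) = A/7
y(n) = 44*n/7 (y(n) = (3 + (⅐)*1)*(n + n) = (3 + ⅐)*(2*n) = 22*(2*n)/7 = 44*n/7)
((-12 + 7)*y(-4))*(-23) = ((-12 + 7)*((44/7)*(-4)))*(-23) = -5*(-176/7)*(-23) = (880/7)*(-23) = -20240/7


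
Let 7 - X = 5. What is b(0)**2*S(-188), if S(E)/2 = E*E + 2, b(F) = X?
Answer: 282768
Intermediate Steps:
X = 2 (X = 7 - 1*5 = 7 - 5 = 2)
b(F) = 2
S(E) = 4 + 2*E**2 (S(E) = 2*(E*E + 2) = 2*(E**2 + 2) = 2*(2 + E**2) = 4 + 2*E**2)
b(0)**2*S(-188) = 2**2*(4 + 2*(-188)**2) = 4*(4 + 2*35344) = 4*(4 + 70688) = 4*70692 = 282768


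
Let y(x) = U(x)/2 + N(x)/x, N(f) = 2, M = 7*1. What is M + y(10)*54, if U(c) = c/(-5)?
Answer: -181/5 ≈ -36.200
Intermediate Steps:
M = 7
U(c) = -c/5 (U(c) = c*(-⅕) = -c/5)
y(x) = 2/x - x/10 (y(x) = -x/5/2 + 2/x = -x/5*(½) + 2/x = -x/10 + 2/x = 2/x - x/10)
M + y(10)*54 = 7 + (2/10 - ⅒*10)*54 = 7 + (2*(⅒) - 1)*54 = 7 + (⅕ - 1)*54 = 7 - ⅘*54 = 7 - 216/5 = -181/5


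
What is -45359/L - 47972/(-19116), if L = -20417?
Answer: 461631742/97572843 ≈ 4.7311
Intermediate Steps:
-45359/L - 47972/(-19116) = -45359/(-20417) - 47972/(-19116) = -45359*(-1/20417) - 47972*(-1/19116) = 45359/20417 + 11993/4779 = 461631742/97572843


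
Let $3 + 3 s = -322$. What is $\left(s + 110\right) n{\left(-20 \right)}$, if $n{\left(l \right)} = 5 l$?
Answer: $- \frac{500}{3} \approx -166.67$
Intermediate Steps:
$s = - \frac{325}{3}$ ($s = -1 + \frac{1}{3} \left(-322\right) = -1 - \frac{322}{3} = - \frac{325}{3} \approx -108.33$)
$\left(s + 110\right) n{\left(-20 \right)} = \left(- \frac{325}{3} + 110\right) 5 \left(-20\right) = \frac{5}{3} \left(-100\right) = - \frac{500}{3}$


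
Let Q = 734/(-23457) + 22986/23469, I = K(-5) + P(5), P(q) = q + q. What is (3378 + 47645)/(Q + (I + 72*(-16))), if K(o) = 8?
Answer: -9362930255553/207919676422 ≈ -45.031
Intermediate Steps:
P(q) = 2*q
I = 18 (I = 8 + 2*5 = 8 + 10 = 18)
Q = 173985452/183504111 (Q = 734*(-1/23457) + 22986*(1/23469) = -734/23457 + 7662/7823 = 173985452/183504111 ≈ 0.94813)
(3378 + 47645)/(Q + (I + 72*(-16))) = (3378 + 47645)/(173985452/183504111 + (18 + 72*(-16))) = 51023/(173985452/183504111 + (18 - 1152)) = 51023/(173985452/183504111 - 1134) = 51023/(-207919676422/183504111) = 51023*(-183504111/207919676422) = -9362930255553/207919676422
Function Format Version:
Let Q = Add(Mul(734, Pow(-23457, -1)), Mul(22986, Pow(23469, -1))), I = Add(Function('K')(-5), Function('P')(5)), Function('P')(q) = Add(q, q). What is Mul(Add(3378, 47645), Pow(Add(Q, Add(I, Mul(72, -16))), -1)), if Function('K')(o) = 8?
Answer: Rational(-9362930255553, 207919676422) ≈ -45.031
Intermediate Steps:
Function('P')(q) = Mul(2, q)
I = 18 (I = Add(8, Mul(2, 5)) = Add(8, 10) = 18)
Q = Rational(173985452, 183504111) (Q = Add(Mul(734, Rational(-1, 23457)), Mul(22986, Rational(1, 23469))) = Add(Rational(-734, 23457), Rational(7662, 7823)) = Rational(173985452, 183504111) ≈ 0.94813)
Mul(Add(3378, 47645), Pow(Add(Q, Add(I, Mul(72, -16))), -1)) = Mul(Add(3378, 47645), Pow(Add(Rational(173985452, 183504111), Add(18, Mul(72, -16))), -1)) = Mul(51023, Pow(Add(Rational(173985452, 183504111), Add(18, -1152)), -1)) = Mul(51023, Pow(Add(Rational(173985452, 183504111), -1134), -1)) = Mul(51023, Pow(Rational(-207919676422, 183504111), -1)) = Mul(51023, Rational(-183504111, 207919676422)) = Rational(-9362930255553, 207919676422)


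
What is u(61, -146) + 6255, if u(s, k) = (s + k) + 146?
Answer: 6316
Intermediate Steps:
u(s, k) = 146 + k + s (u(s, k) = (k + s) + 146 = 146 + k + s)
u(61, -146) + 6255 = (146 - 146 + 61) + 6255 = 61 + 6255 = 6316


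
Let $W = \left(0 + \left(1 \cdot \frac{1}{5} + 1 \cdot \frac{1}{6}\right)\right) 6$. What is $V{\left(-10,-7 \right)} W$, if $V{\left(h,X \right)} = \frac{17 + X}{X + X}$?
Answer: $- \frac{11}{7} \approx -1.5714$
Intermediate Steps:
$V{\left(h,X \right)} = \frac{17 + X}{2 X}$
$W = \frac{11}{5}$ ($W = \left(0 + \left(1 \cdot \frac{1}{5} + 1 \cdot \frac{1}{6}\right)\right) 6 = \left(0 + \left(\frac{1}{5} + \frac{1}{6}\right)\right) 6 = \left(0 + \frac{11}{30}\right) 6 = \frac{11}{30} \cdot 6 = \frac{11}{5} \approx 2.2$)
$V{\left(-10,-7 \right)} W = \frac{17 - 7}{2 \left(-7\right)} \frac{11}{5} = \frac{1}{2} \left(- \frac{1}{7}\right) 10 \cdot \frac{11}{5} = \left(- \frac{5}{7}\right) \frac{11}{5} = - \frac{11}{7}$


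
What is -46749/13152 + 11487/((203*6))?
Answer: 747117/127136 ≈ 5.8765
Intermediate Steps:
-46749/13152 + 11487/((203*6)) = -46749*1/13152 + 11487/1218 = -15583/4384 + 11487*(1/1218) = -15583/4384 + 547/58 = 747117/127136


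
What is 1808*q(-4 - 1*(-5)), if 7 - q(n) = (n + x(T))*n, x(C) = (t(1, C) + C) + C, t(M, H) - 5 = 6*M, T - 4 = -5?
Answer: -5424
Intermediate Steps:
T = -1 (T = 4 - 5 = -1)
t(M, H) = 5 + 6*M
x(C) = 11 + 2*C (x(C) = ((5 + 6*1) + C) + C = ((5 + 6) + C) + C = (11 + C) + C = 11 + 2*C)
q(n) = 7 - n*(9 + n) (q(n) = 7 - (n + (11 + 2*(-1)))*n = 7 - (n + (11 - 2))*n = 7 - (n + 9)*n = 7 - (9 + n)*n = 7 - n*(9 + n))
1808*q(-4 - 1*(-5)) = 1808*(7 - (-4 - 1*(-5))**2 - 9*(-4 - 1*(-5))) = 1808*(7 - (-4 + 5)**2 - 9*(-4 + 5)) = 1808*(7 - 1*1**2 - 9*1) = 1808*(7 - 1*1 - 9) = 1808*(7 - 1 - 9) = 1808*(-3) = -5424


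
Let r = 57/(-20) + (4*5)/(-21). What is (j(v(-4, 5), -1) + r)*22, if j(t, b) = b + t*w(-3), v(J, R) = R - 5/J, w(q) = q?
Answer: -54406/105 ≈ -518.15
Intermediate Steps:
j(t, b) = b - 3*t (j(t, b) = b + t*(-3) = b - 3*t)
r = -1597/420 (r = 57*(-1/20) + 20*(-1/21) = -57/20 - 20/21 = -1597/420 ≈ -3.8024)
(j(v(-4, 5), -1) + r)*22 = ((-1 - 3*(5 - 5/(-4))) - 1597/420)*22 = ((-1 - 3*(5 - 5*(-1/4))) - 1597/420)*22 = ((-1 - 3*(5 + 5/4)) - 1597/420)*22 = ((-1 - 3*25/4) - 1597/420)*22 = ((-1 - 75/4) - 1597/420)*22 = (-79/4 - 1597/420)*22 = -2473/105*22 = -54406/105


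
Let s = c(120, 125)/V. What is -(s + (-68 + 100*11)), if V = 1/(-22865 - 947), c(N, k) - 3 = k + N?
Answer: 5904344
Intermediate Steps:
c(N, k) = 3 + N + k (c(N, k) = 3 + (k + N) = 3 + (N + k) = 3 + N + k)
V = -1/23812 (V = 1/(-23812) = -1/23812 ≈ -4.1996e-5)
s = -5905376 (s = (3 + 120 + 125)/(-1/23812) = 248*(-23812) = -5905376)
-(s + (-68 + 100*11)) = -(-5905376 + (-68 + 100*11)) = -(-5905376 + (-68 + 1100)) = -(-5905376 + 1032) = -1*(-5904344) = 5904344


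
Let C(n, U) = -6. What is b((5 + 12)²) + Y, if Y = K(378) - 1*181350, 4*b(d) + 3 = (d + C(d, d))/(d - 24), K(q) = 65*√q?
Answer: -48057878/265 + 195*√42 ≈ -1.8009e+5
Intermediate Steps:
b(d) = -¾ + (-6 + d)/(4*(-24 + d)) (b(d) = -¾ + ((d - 6)/(d - 24))/4 = -¾ + ((-6 + d)/(-24 + d))/4 = -¾ + (-6 + d)/(4*(-24 + d)))
Y = -181350 + 195*√42 (Y = 65*√378 - 1*181350 = 65*(3*√42) - 181350 = 195*√42 - 181350 = -181350 + 195*√42 ≈ -1.8009e+5)
b((5 + 12)²) + Y = (33 - (5 + 12)²)/(2*(-24 + (5 + 12)²)) + (-181350 + 195*√42) = (33 - 1*17²)/(2*(-24 + 17²)) + (-181350 + 195*√42) = (33 - 1*289)/(2*(-24 + 289)) + (-181350 + 195*√42) = (½)*(33 - 289)/265 + (-181350 + 195*√42) = (½)*(1/265)*(-256) + (-181350 + 195*√42) = -128/265 + (-181350 + 195*√42) = -48057878/265 + 195*√42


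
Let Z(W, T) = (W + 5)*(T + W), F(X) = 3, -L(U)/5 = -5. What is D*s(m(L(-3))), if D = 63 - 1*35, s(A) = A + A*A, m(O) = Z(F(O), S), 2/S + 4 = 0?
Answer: 11760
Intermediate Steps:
L(U) = 25 (L(U) = -5*(-5) = 25)
S = -1/2 (S = 2/(-4 + 0) = 2/(-4) = 2*(-1/4) = -1/2 ≈ -0.50000)
Z(W, T) = (5 + W)*(T + W)
m(O) = 20 (m(O) = 3**2 + 5*(-1/2) + 5*3 - 1/2*3 = 9 - 5/2 + 15 - 3/2 = 20)
s(A) = A + A**2
D = 28 (D = 63 - 35 = 28)
D*s(m(L(-3))) = 28*(20*(1 + 20)) = 28*(20*21) = 28*420 = 11760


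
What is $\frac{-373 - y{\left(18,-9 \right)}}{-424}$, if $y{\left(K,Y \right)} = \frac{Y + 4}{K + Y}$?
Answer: $\frac{419}{477} \approx 0.87841$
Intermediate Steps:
$y{\left(K,Y \right)} = \frac{4 + Y}{K + Y}$
$\frac{-373 - y{\left(18,-9 \right)}}{-424} = \frac{-373 - \frac{4 - 9}{18 - 9}}{-424} = \left(-373 - \frac{1}{9} \left(-5\right)\right) \left(- \frac{1}{424}\right) = \left(-373 - - \frac{5}{9}\right) \left(- \frac{1}{424}\right) = \left(-373 + \frac{5}{9}\right) \left(- \frac{1}{424}\right) = \left(- \frac{3352}{9}\right) \left(- \frac{1}{424}\right) = \frac{419}{477}$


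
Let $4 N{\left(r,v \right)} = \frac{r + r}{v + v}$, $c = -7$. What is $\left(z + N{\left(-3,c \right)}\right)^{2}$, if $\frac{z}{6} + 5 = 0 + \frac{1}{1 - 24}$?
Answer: $\frac{377097561}{414736} \approx 909.25$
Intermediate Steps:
$N{\left(r,v \right)} = \frac{r}{4 v}$ ($N{\left(r,v \right)} = \frac{\left(r + r\right) \frac{1}{v + v}}{4} = \frac{2 r \frac{1}{2 v}}{4} = \frac{r \frac{1}{v}}{4} = \frac{r}{4 v}$)
$z = - \frac{696}{23}$ ($z = -30 + 6 \left(0 + \frac{1}{1 - 24}\right) = -30 + 6 \left(0 + \frac{1}{-23}\right) = -30 + 6 \left(0 - \frac{1}{23}\right) = -30 + 6 \left(- \frac{1}{23}\right) = -30 - \frac{6}{23} = - \frac{696}{23} \approx -30.261$)
$\left(z + N{\left(-3,c \right)}\right)^{2} = \left(- \frac{696}{23} + \frac{1}{4} \left(-3\right) \frac{1}{-7}\right)^{2} = \left(- \frac{696}{23} + \frac{1}{4} \left(-3\right) \left(- \frac{1}{7}\right)\right)^{2} = \left(- \frac{696}{23} + \frac{3}{28}\right)^{2} = \left(- \frac{19419}{644}\right)^{2} = \frac{377097561}{414736}$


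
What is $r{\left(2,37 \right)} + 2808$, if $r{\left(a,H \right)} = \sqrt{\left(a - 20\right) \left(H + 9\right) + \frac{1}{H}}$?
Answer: $2808 + \frac{i \sqrt{1133495}}{37} \approx 2808.0 + 28.775 i$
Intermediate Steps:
$r{\left(a,H \right)} = \sqrt{\frac{1}{H} + \left(-20 + a\right) \left(9 + H\right)}$ ($r{\left(a,H \right)} = \sqrt{\left(-20 + a\right) \left(9 + H\right) + \frac{1}{H}} = \sqrt{\frac{1}{H} + \left(-20 + a\right) \left(9 + H\right)}$)
$r{\left(2,37 \right)} + 2808 = \sqrt{-180 + \frac{1}{37} - 740 + 9 \cdot 2 + 37 \cdot 2} + 2808 = \sqrt{-180 + \frac{1}{37} - 740 + 18 + 74} + 2808 = \sqrt{- \frac{30635}{37}} + 2808 = \frac{i \sqrt{1133495}}{37} + 2808 = 2808 + \frac{i \sqrt{1133495}}{37}$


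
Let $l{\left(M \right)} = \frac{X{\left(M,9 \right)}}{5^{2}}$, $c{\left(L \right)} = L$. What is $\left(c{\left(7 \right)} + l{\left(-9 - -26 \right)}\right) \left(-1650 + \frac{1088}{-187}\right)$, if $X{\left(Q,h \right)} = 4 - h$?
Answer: $- \frac{619276}{55} \approx -11260.0$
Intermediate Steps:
$l{\left(M \right)} = - \frac{1}{5}$ ($l{\left(M \right)} = \frac{4 - 9}{5^{2}} = \frac{4 - 9}{25} = \left(-5\right) \frac{1}{25} = - \frac{1}{5}$)
$\left(c{\left(7 \right)} + l{\left(-9 - -26 \right)}\right) \left(-1650 + \frac{1088}{-187}\right) = \left(7 - \frac{1}{5}\right) \left(-1650 + \frac{1088}{-187}\right) = \frac{34 \left(-1650 + 1088 \left(- \frac{1}{187}\right)\right)}{5} = \frac{34 \left(-1650 - \frac{64}{11}\right)}{5} = \frac{34}{5} \left(- \frac{18214}{11}\right) = - \frac{619276}{55}$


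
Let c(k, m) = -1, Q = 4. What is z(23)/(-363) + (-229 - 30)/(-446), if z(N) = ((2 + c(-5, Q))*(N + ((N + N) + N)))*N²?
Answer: -21611911/161898 ≈ -133.49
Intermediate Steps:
z(N) = 4*N³ (z(N) = ((2 - 1)*(N + ((N + N) + N)))*N² = (1*(N + (2*N + N)))*N² = (1*(N + 3*N))*N² = (1*(4*N))*N² = (4*N)*N² = 4*N³)
z(23)/(-363) + (-229 - 30)/(-446) = (4*23³)/(-363) + (-229 - 30)/(-446) = (4*12167)*(-1/363) - 259*(-1/446) = 48668*(-1/363) + 259/446 = -48668/363 + 259/446 = -21611911/161898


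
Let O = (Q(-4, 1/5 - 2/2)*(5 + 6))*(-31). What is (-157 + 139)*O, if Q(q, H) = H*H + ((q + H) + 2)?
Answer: -331452/25 ≈ -13258.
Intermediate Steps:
Q(q, H) = 2 + H + q + H**2 (Q(q, H) = H**2 + ((H + q) + 2) = H**2 + (2 + H + q) = 2 + H + q + H**2)
O = 18414/25 (O = ((2 + (1/5 - 2/2) - 4 + (1/5 - 2/2)**2)*(5 + 6))*(-31) = ((2 + (1*(1/5) - 2*1/2) - 4 + (1*(1/5) - 2*1/2)**2)*11)*(-31) = ((2 + (1/5 - 1) - 4 + (1/5 - 1)**2)*11)*(-31) = ((2 - 4/5 - 4 + (-4/5)**2)*11)*(-31) = ((2 - 4/5 - 4 + 16/25)*11)*(-31) = -54/25*11*(-31) = -594/25*(-31) = 18414/25 ≈ 736.56)
(-157 + 139)*O = (-157 + 139)*(18414/25) = -18*18414/25 = -331452/25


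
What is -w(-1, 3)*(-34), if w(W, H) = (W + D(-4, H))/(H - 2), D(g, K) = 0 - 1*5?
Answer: -204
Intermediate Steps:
D(g, K) = -5 (D(g, K) = 0 - 5 = -5)
w(W, H) = (-5 + W)/(-2 + H) (w(W, H) = (W - 5)/(H - 2) = (-5 + W)/(-2 + H))
-w(-1, 3)*(-34) = -(-5 - 1)/(-2 + 3)*(-34) = -(-6)/1*(-34) = -(-6)*(-34) = -1*(-6)*(-34) = 6*(-34) = -204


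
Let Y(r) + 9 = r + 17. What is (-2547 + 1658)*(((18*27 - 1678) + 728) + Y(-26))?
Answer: 428498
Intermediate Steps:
Y(r) = 8 + r (Y(r) = -9 + (r + 17) = -9 + (17 + r) = 8 + r)
(-2547 + 1658)*(((18*27 - 1678) + 728) + Y(-26)) = (-2547 + 1658)*(((18*27 - 1678) + 728) + (8 - 26)) = -889*(((486 - 1678) + 728) - 18) = -889*((-1192 + 728) - 18) = -889*(-464 - 18) = -889*(-482) = 428498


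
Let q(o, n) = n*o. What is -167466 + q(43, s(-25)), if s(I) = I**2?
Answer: -140591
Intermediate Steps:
-167466 + q(43, s(-25)) = -167466 + (-25)**2*43 = -167466 + 625*43 = -167466 + 26875 = -140591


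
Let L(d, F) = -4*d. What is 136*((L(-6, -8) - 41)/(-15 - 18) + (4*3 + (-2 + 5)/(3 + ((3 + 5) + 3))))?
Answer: 399908/231 ≈ 1731.2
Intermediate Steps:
136*((L(-6, -8) - 41)/(-15 - 18) + (4*3 + (-2 + 5)/(3 + ((3 + 5) + 3)))) = 136*((-4*(-6) - 41)/(-15 - 18) + (4*3 + (-2 + 5)/(3 + ((3 + 5) + 3)))) = 136*((24 - 41)/(-33) + (12 + 3/(3 + (8 + 3)))) = 136*(-17*(-1/33) + (12 + 3/(3 + 11))) = 136*(17/33 + (12 + 3/14)) = 136*(17/33 + 171/14) = 136*(5881/462) = 399908/231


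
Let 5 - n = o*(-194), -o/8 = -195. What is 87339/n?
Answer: 12477/43235 ≈ 0.28859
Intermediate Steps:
o = 1560 (o = -8*(-195) = 1560)
n = 302645 (n = 5 - 1560*(-194) = 5 - 1*(-302640) = 5 + 302640 = 302645)
87339/n = 87339/302645 = 87339*(1/302645) = 12477/43235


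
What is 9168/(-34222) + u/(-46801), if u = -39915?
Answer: 468449781/800811911 ≈ 0.58497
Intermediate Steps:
9168/(-34222) + u/(-46801) = 9168/(-34222) - 39915/(-46801) = 9168*(-1/34222) - 39915*(-1/46801) = -4584/17111 + 39915/46801 = 468449781/800811911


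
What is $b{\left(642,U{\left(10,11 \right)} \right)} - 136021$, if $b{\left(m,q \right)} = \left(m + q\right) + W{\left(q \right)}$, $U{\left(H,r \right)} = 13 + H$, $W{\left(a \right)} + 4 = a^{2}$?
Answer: $-134831$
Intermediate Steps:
$W{\left(a \right)} = -4 + a^{2}$
$b{\left(m,q \right)} = -4 + m + q + q^{2}$ ($b{\left(m,q \right)} = \left(m + q\right) + \left(-4 + q^{2}\right) = -4 + m + q + q^{2}$)
$b{\left(642,U{\left(10,11 \right)} \right)} - 136021 = \left(-4 + 642 + \left(13 + 10\right) + \left(13 + 10\right)^{2}\right) - 136021 = \left(-4 + 642 + 23 + 23^{2}\right) - 136021 = \left(-4 + 642 + 23 + 529\right) - 136021 = 1190 - 136021 = -134831$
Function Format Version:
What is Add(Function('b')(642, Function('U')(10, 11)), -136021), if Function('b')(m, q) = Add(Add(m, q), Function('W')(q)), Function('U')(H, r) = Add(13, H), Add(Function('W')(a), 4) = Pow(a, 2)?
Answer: -134831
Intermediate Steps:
Function('W')(a) = Add(-4, Pow(a, 2))
Function('b')(m, q) = Add(-4, m, q, Pow(q, 2)) (Function('b')(m, q) = Add(Add(m, q), Add(-4, Pow(q, 2))) = Add(-4, m, q, Pow(q, 2)))
Add(Function('b')(642, Function('U')(10, 11)), -136021) = Add(Add(-4, 642, Add(13, 10), Pow(Add(13, 10), 2)), -136021) = Add(Add(-4, 642, 23, Pow(23, 2)), -136021) = Add(Add(-4, 642, 23, 529), -136021) = Add(1190, -136021) = -134831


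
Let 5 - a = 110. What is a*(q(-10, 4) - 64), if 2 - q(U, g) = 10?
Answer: 7560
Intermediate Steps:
a = -105 (a = 5 - 1*110 = 5 - 110 = -105)
q(U, g) = -8 (q(U, g) = 2 - 1*10 = 2 - 10 = -8)
a*(q(-10, 4) - 64) = -105*(-8 - 64) = -105*(-72) = 7560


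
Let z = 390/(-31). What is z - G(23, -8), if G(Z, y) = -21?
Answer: 261/31 ≈ 8.4194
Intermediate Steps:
z = -390/31 (z = 390*(-1/31) = -390/31 ≈ -12.581)
z - G(23, -8) = -390/31 - 1*(-21) = -390/31 + 21 = 261/31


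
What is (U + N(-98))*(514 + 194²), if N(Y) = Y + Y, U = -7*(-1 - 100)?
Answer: 19494650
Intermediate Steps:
U = 707 (U = -7*(-101) = 707)
N(Y) = 2*Y
(U + N(-98))*(514 + 194²) = (707 + 2*(-98))*(514 + 194²) = (707 - 196)*(514 + 37636) = 511*38150 = 19494650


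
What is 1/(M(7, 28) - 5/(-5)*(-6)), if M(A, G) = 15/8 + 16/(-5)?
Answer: -40/293 ≈ -0.13652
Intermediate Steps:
M(A, G) = -53/40 (M(A, G) = 15*(1/8) + 16*(-1/5) = 15/8 - 16/5 = -53/40)
1/(M(7, 28) - 5/(-5)*(-6)) = 1/(-53/40 - 5/(-5)*(-6)) = 1/(-53/40 - 5*(-1/5)*(-6)) = 1/(-53/40 + 1*(-6)) = 1/(-53/40 - 6) = 1/(-293/40) = -40/293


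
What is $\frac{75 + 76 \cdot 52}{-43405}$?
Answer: $- \frac{4027}{43405} \approx -0.092777$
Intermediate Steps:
$\frac{75 + 76 \cdot 52}{-43405} = \left(75 + 3952\right) \left(- \frac{1}{43405}\right) = 4027 \left(- \frac{1}{43405}\right) = - \frac{4027}{43405}$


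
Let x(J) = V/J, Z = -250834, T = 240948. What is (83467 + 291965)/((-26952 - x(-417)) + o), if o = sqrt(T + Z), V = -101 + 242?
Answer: -195499853806488/14034812338367 - 7253721672*I*sqrt(9886)/14034812338367 ≈ -13.93 - 0.051388*I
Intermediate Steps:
V = 141
x(J) = 141/J
o = I*sqrt(9886) (o = sqrt(240948 - 250834) = sqrt(-9886) = I*sqrt(9886) ≈ 99.428*I)
(83467 + 291965)/((-26952 - x(-417)) + o) = (83467 + 291965)/((-26952 - 141/(-417)) + I*sqrt(9886)) = 375432/((-26952 - 141*(-1)/417) + I*sqrt(9886)) = 375432/((-26952 - 1*(-47/139)) + I*sqrt(9886)) = 375432/((-26952 + 47/139) + I*sqrt(9886)) = 375432/(-3746281/139 + I*sqrt(9886))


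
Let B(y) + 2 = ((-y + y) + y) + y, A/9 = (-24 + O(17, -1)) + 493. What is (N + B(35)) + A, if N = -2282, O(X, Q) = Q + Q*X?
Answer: 1845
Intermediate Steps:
A = 4059 (A = 9*((-24 - (1 + 17)) + 493) = 9*((-24 - 1*18) + 493) = 9*((-24 - 18) + 493) = 9*(-42 + 493) = 9*451 = 4059)
B(y) = -2 + 2*y (B(y) = -2 + (((-y + y) + y) + y) = -2 + ((0 + y) + y) = -2 + (y + y) = -2 + 2*y)
(N + B(35)) + A = (-2282 + (-2 + 2*35)) + 4059 = (-2282 + (-2 + 70)) + 4059 = (-2282 + 68) + 4059 = -2214 + 4059 = 1845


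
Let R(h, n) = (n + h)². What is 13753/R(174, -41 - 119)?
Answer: 13753/196 ≈ 70.168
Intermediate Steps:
R(h, n) = (h + n)²
13753/R(174, -41 - 119) = 13753/((174 + (-41 - 119))²) = 13753/((174 - 160)²) = 13753/(14²) = 13753/196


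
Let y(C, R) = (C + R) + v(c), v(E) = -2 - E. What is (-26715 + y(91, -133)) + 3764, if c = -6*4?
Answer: -22971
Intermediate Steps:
c = -24
y(C, R) = 22 + C + R (y(C, R) = (C + R) + (-2 - 1*(-24)) = (C + R) + (-2 + 24) = (C + R) + 22 = 22 + C + R)
(-26715 + y(91, -133)) + 3764 = (-26715 + (22 + 91 - 133)) + 3764 = (-26715 - 20) + 3764 = -26735 + 3764 = -22971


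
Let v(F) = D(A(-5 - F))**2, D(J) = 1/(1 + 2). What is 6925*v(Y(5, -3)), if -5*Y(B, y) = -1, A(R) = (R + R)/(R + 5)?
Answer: 6925/9 ≈ 769.44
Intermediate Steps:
A(R) = 2*R/(5 + R) (A(R) = (2*R)/(5 + R) = 2*R/(5 + R))
D(J) = 1/3
Y(B, y) = 1/5 (Y(B, y) = -1/5*(-1) = 1/5)
v(F) = 1/9 (v(F) = (1/3)**2 = 1/9)
6925*v(Y(5, -3)) = 6925*(1/9) = 6925/9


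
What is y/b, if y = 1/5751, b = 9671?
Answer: 1/55617921 ≈ 1.7980e-8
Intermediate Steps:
y = 1/5751 ≈ 0.00017388
y/b = (1/5751)/9671 = (1/5751)*(1/9671) = 1/55617921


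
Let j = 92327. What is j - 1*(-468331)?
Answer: 560658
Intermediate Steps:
j - 1*(-468331) = 92327 - 1*(-468331) = 92327 + 468331 = 560658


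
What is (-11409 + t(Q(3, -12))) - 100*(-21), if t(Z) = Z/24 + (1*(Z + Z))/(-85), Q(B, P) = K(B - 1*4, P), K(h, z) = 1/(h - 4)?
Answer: -94951837/10200 ≈ -9309.0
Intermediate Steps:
K(h, z) = 1/(-4 + h)
Q(B, P) = 1/(-8 + B) (Q(B, P) = 1/(-4 + (B - 1*4)) = 1/(-4 + (B - 4)) = 1/(-4 + (-4 + B)) = 1/(-8 + B))
t(Z) = 37*Z/2040 (t(Z) = Z*(1/24) + (1*(2*Z))*(-1/85) = Z/24 + (2*Z)*(-1/85) = Z/24 - 2*Z/85 = 37*Z/2040)
(-11409 + t(Q(3, -12))) - 100*(-21) = (-11409 + 37/(2040*(-8 + 3))) - 100*(-21) = (-11409 + (37/2040)/(-5)) + 2100 = (-11409 + (37/2040)*(-⅕)) + 2100 = (-11409 - 37/10200) + 2100 = -116371837/10200 + 2100 = -94951837/10200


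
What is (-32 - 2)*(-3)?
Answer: 102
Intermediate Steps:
(-32 - 2)*(-3) = -34*(-3) = 102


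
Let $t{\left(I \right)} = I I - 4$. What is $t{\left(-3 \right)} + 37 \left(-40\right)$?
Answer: $-1475$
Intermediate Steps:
$t{\left(I \right)} = -4 + I^{2}$ ($t{\left(I \right)} = I^{2} - 4 = -4 + I^{2}$)
$t{\left(-3 \right)} + 37 \left(-40\right) = \left(-4 + \left(-3\right)^{2}\right) + 37 \left(-40\right) = \left(-4 + 9\right) - 1480 = 5 - 1480 = -1475$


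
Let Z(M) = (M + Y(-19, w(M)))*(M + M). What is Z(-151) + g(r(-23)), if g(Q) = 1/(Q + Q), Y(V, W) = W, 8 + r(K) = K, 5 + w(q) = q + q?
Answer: 8575591/62 ≈ 1.3832e+5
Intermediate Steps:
w(q) = -5 + 2*q (w(q) = -5 + (q + q) = -5 + 2*q)
r(K) = -8 + K
g(Q) = 1/(2*Q)
Z(M) = 2*M*(-5 + 3*M) (Z(M) = (M + (-5 + 2*M))*(M + M) = (-5 + 3*M)*(2*M) = 2*M*(-5 + 3*M))
Z(-151) + g(r(-23)) = 2*(-151)*(-5 + 3*(-151)) + 1/(2*(-8 - 23)) = 2*(-151)*(-5 - 453) + (½)/(-31) = 2*(-151)*(-458) + (½)*(-1/31) = 138316 - 1/62 = 8575591/62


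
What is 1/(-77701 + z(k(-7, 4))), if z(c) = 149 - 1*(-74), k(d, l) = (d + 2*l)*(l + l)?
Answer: -1/77478 ≈ -1.2907e-5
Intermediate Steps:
k(d, l) = 2*l*(d + 2*l) (k(d, l) = (d + 2*l)*(2*l) = 2*l*(d + 2*l))
z(c) = 223 (z(c) = 149 + 74 = 223)
1/(-77701 + z(k(-7, 4))) = 1/(-77701 + 223) = 1/(-77478) = -1/77478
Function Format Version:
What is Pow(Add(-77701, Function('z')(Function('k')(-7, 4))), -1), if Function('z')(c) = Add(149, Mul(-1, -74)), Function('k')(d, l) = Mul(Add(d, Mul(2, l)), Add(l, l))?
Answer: Rational(-1, 77478) ≈ -1.2907e-5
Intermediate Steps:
Function('k')(d, l) = Mul(2, l, Add(d, Mul(2, l))) (Function('k')(d, l) = Mul(Add(d, Mul(2, l)), Mul(2, l)) = Mul(2, l, Add(d, Mul(2, l))))
Function('z')(c) = 223 (Function('z')(c) = Add(149, 74) = 223)
Pow(Add(-77701, Function('z')(Function('k')(-7, 4))), -1) = Pow(Add(-77701, 223), -1) = Pow(-77478, -1) = Rational(-1, 77478)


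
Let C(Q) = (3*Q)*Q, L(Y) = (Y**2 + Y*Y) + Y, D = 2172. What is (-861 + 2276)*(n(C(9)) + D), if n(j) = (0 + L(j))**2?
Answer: 19816501150995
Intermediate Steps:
L(Y) = Y + 2*Y**2 (L(Y) = (Y**2 + Y**2) + Y = 2*Y**2 + Y = Y + 2*Y**2)
C(Q) = 3*Q**2
n(j) = j**2*(1 + 2*j)**2 (n(j) = (0 + j*(1 + 2*j))**2 = (j*(1 + 2*j))**2 = j**2*(1 + 2*j)**2)
(-861 + 2276)*(n(C(9)) + D) = (-861 + 2276)*((3*9**2)**2*(1 + 2*(3*9**2))**2 + 2172) = 1415*((3*81)**2*(1 + 2*(3*81))**2 + 2172) = 1415*(243**2*(1 + 2*243)**2 + 2172) = 1415*(59049*(1 + 486)**2 + 2172) = 1415*(59049*487**2 + 2172) = 1415*(59049*237169 + 2172) = 1415*(14004592281 + 2172) = 1415*14004594453 = 19816501150995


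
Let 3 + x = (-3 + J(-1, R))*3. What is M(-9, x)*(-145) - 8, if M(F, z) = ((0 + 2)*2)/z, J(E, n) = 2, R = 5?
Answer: 266/3 ≈ 88.667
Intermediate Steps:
x = -6 (x = -3 + (-3 + 2)*3 = -3 - 1*3 = -3 - 3 = -6)
M(F, z) = 4/z (M(F, z) = (2*2)/z = 4/z)
M(-9, x)*(-145) - 8 = (4/(-6))*(-145) - 8 = (4*(-⅙))*(-145) - 8 = -⅔*(-145) - 8 = 290/3 - 8 = 266/3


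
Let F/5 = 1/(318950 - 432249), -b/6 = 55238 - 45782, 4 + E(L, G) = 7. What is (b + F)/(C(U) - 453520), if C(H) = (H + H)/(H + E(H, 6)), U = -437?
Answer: 1394904658973/11150140146497 ≈ 0.12510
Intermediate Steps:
E(L, G) = 3 (E(L, G) = -4 + 7 = 3)
C(H) = 2*H/(3 + H) (C(H) = (H + H)/(H + 3) = (2*H)/(3 + H) = 2*H/(3 + H))
b = -56736 (b = -6*(55238 - 45782) = -6*9456 = -56736)
F = -5/113299 (F = 5/(318950 - 432249) = 5/(-113299) = 5*(-1/113299) = -5/113299 ≈ -4.4131e-5)
(b + F)/(C(U) - 453520) = (-56736 - 5/113299)/(2*(-437)/(3 - 437) - 453520) = -6428132069/(113299*(2*(-437)/(-434) - 453520)) = -6428132069/(113299*(2*(-437)*(-1/434) - 453520)) = -6428132069/(113299*(437/217 - 453520)) = -6428132069/(113299*(-98413403/217)) = -6428132069/113299*(-217/98413403) = 1394904658973/11150140146497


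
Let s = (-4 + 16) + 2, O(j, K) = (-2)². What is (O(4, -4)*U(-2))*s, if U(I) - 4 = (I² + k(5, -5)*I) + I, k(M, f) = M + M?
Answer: -784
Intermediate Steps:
k(M, f) = 2*M
O(j, K) = 4
U(I) = 4 + I² + 11*I (U(I) = 4 + ((I² + (2*5)*I) + I) = 4 + ((I² + 10*I) + I) = 4 + (I² + 11*I) = 4 + I² + 11*I)
s = 14 (s = 12 + 2 = 14)
(O(4, -4)*U(-2))*s = (4*(4 + (-2)² + 11*(-2)))*14 = (4*(4 + 4 - 22))*14 = (4*(-14))*14 = -56*14 = -784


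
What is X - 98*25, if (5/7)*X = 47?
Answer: -11921/5 ≈ -2384.2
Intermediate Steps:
X = 329/5 (X = (7/5)*47 = 329/5 ≈ 65.800)
X - 98*25 = 329/5 - 98*25 = 329/5 - 2450 = -11921/5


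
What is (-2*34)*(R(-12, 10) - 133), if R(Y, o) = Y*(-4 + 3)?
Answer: 8228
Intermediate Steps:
R(Y, o) = -Y (R(Y, o) = Y*(-1) = -Y)
(-2*34)*(R(-12, 10) - 133) = (-2*34)*(-1*(-12) - 133) = -68*(12 - 133) = -68*(-121) = 8228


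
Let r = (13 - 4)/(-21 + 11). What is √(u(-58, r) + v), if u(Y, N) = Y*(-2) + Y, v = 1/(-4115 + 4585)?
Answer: 3*√1423630/470 ≈ 7.6159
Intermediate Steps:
v = 1/470 ≈ 0.0021277
r = -9/10 (r = 9/(-10) = 9*(-⅒) = -9/10 ≈ -0.90000)
u(Y, N) = -Y (u(Y, N) = -2*Y + Y = -Y)
√(u(-58, r) + v) = √(-1*(-58) + 1/470) = √(58 + 1/470) = √(27261/470) = 3*√1423630/470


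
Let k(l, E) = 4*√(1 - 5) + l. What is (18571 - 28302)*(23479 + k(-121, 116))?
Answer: -227296698 - 77848*I ≈ -2.273e+8 - 77848.0*I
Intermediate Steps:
k(l, E) = l + 8*I (k(l, E) = 4*√(-4) + l = 4*(2*I) + l = 8*I + l = l + 8*I)
(18571 - 28302)*(23479 + k(-121, 116)) = (18571 - 28302)*(23479 + (-121 + 8*I)) = -9731*(23358 + 8*I) = -227296698 - 77848*I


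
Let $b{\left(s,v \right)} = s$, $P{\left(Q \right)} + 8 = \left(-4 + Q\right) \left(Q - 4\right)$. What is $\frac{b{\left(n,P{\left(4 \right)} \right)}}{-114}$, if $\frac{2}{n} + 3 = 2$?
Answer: $\frac{1}{57} \approx 0.017544$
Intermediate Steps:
$n = -2$ ($n = \frac{2}{-3 + 2} = \frac{2}{-1} = 2 \left(-1\right) = -2$)
$P{\left(Q \right)} = -8 + \left(-4 + Q\right)^{2}$ ($P{\left(Q \right)} = -8 + \left(-4 + Q\right) \left(Q - 4\right) = -8 + \left(-4 + Q\right) \left(-4 + Q\right) = -8 + \left(-4 + Q\right)^{2}$)
$\frac{b{\left(n,P{\left(4 \right)} \right)}}{-114} = - \frac{2}{-114} = \left(-2\right) \left(- \frac{1}{114}\right) = \frac{1}{57}$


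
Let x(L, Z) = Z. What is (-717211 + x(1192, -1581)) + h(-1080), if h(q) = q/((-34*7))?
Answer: -85535708/119 ≈ -7.1879e+5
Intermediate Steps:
h(q) = -q/238 (h(q) = q/(-238) = q*(-1/238) = -q/238)
(-717211 + x(1192, -1581)) + h(-1080) = (-717211 - 1581) - 1/238*(-1080) = -718792 + 540/119 = -85535708/119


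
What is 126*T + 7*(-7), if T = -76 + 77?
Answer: 77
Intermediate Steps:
T = 1
126*T + 7*(-7) = 126*1 + 7*(-7) = 126 - 49 = 77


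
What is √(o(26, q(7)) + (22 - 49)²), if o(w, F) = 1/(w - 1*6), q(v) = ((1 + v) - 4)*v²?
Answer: √72905/10 ≈ 27.001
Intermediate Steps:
q(v) = v²*(-3 + v) (q(v) = (-3 + v)*v² = v²*(-3 + v))
o(w, F) = 1/(-6 + w) (o(w, F) = 1/(w - 6) = 1/(-6 + w))
√(o(26, q(7)) + (22 - 49)²) = √(1/(-6 + 26) + (22 - 49)²) = √(1/20 + (-27)²) = √(1/20 + 729) = √(14581/20) = √72905/10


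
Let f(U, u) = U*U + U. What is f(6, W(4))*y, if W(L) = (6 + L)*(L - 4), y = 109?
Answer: 4578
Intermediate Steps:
W(L) = (-4 + L)*(6 + L) (W(L) = (6 + L)*(-4 + L) = (-4 + L)*(6 + L))
f(U, u) = U + U² (f(U, u) = U² + U = U + U²)
f(6, W(4))*y = (6*(1 + 6))*109 = (6*7)*109 = 42*109 = 4578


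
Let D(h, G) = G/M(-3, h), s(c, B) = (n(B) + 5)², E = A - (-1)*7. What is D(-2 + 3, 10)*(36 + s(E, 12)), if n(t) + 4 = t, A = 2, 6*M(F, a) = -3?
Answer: -4100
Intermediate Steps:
M(F, a) = -½ (M(F, a) = (⅙)*(-3) = -½)
n(t) = -4 + t
E = 9 (E = 2 - (-1)*7 = 2 - 1*(-7) = 2 + 7 = 9)
s(c, B) = (1 + B)² (s(c, B) = ((-4 + B) + 5)² = (1 + B)²)
D(h, G) = -2*G (D(h, G) = G/(-½) = G*(-2) = -2*G)
D(-2 + 3, 10)*(36 + s(E, 12)) = (-2*10)*(36 + (1 + 12)²) = -20*(36 + 13²) = -20*(36 + 169) = -20*205 = -4100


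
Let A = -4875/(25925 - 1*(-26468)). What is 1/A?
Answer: -52393/4875 ≈ -10.747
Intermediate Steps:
A = -4875/52393 (A = -4875/(25925 + 26468) = -4875/52393 ≈ -0.093047)
1/A = 1/(-4875/52393) = -52393/4875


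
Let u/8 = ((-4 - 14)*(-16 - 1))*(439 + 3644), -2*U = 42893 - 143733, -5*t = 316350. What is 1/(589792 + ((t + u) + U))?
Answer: 1/10572126 ≈ 9.4588e-8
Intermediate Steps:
t = -63270 (t = -⅕*316350 = -63270)
U = 50420 (U = -(42893 - 143733)/2 = -½*(-100840) = 50420)
u = 9995184 (u = 8*(((-4 - 14)*(-16 - 1))*(439 + 3644)) = 8*(-18*(-17)*4083) = 8*(306*4083) = 8*1249398 = 9995184)
1/(589792 + ((t + u) + U)) = 1/(589792 + ((-63270 + 9995184) + 50420)) = 1/(589792 + (9931914 + 50420)) = 1/(589792 + 9982334) = 1/10572126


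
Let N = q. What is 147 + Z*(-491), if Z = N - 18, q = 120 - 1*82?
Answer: -9673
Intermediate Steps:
q = 38 (q = 120 - 82 = 38)
N = 38
Z = 20 (Z = 38 - 18 = 20)
147 + Z*(-491) = 147 + 20*(-491) = 147 - 9820 = -9673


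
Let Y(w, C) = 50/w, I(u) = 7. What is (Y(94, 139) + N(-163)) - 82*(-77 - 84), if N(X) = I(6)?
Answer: 620848/47 ≈ 13210.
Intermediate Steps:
N(X) = 7
(Y(94, 139) + N(-163)) - 82*(-77 - 84) = (50/94 + 7) - 82*(-77 - 84) = (50*(1/94) + 7) - 82*(-161) = (25/47 + 7) + 13202 = 354/47 + 13202 = 620848/47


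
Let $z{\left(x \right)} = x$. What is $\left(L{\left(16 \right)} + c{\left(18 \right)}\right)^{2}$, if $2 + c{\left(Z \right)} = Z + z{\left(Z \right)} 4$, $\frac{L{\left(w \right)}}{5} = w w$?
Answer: $1871424$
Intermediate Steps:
$L{\left(w \right)} = 5 w^{2}$ ($L{\left(w \right)} = 5 w w = 5 w^{2}$)
$c{\left(Z \right)} = -2 + 5 Z$ ($c{\left(Z \right)} = -2 + \left(Z + Z 4\right) = -2 + \left(Z + 4 Z\right) = -2 + 5 Z$)
$\left(L{\left(16 \right)} + c{\left(18 \right)}\right)^{2} = \left(5 \cdot 16^{2} + \left(-2 + 5 \cdot 18\right)\right)^{2} = \left(5 \cdot 256 + \left(-2 + 90\right)\right)^{2} = \left(1280 + 88\right)^{2} = 1368^{2} = 1871424$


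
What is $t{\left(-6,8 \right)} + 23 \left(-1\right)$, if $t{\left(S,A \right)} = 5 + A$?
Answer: $-10$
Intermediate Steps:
$t{\left(-6,8 \right)} + 23 \left(-1\right) = \left(5 + 8\right) + 23 \left(-1\right) = 13 - 23 = -10$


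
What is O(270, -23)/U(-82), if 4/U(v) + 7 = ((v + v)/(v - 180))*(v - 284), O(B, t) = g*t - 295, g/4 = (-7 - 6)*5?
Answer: -175831365/524 ≈ -3.3556e+5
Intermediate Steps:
g = -260 (g = 4*((-7 - 6)*5) = 4*(-13*5) = 4*(-65) = -260)
O(B, t) = -295 - 260*t (O(B, t) = -260*t - 295 = -295 - 260*t)
U(v) = 4/(-7 + 2*v*(-284 + v)/(-180 + v)) (U(v) = 4/(-7 + ((v + v)/(v - 180))*(v - 284)) = 4/(-7 + ((2*v)/(-180 + v))*(-284 + v)) = 4/(-7 + (2*v/(-180 + v))*(-284 + v)) = 4/(-7 + 2*v*(-284 + v)/(-180 + v)))
O(270, -23)/U(-82) = (-295 - 260*(-23))/((4*(-180 - 82)/(1260 - 575*(-82) + 2*(-82)²))) = (-295 + 5980)/((4*(-262)/(1260 + 47150 + 2*6724))) = 5685/((4*(-262)/(1260 + 47150 + 13448))) = 5685/((4*(-262)/61858)) = 5685/((4*(1/61858)*(-262))) = 5685/(-524/30929) = 5685*(-30929/524) = -175831365/524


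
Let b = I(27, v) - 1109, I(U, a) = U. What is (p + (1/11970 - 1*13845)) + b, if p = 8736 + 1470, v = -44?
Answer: -56510369/11970 ≈ -4721.0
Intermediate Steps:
p = 10206
b = -1082 (b = 27 - 1109 = -1082)
(p + (1/11970 - 1*13845)) + b = (10206 + (1/11970 - 1*13845)) - 1082 = (10206 + (1/11970 - 13845)) - 1082 = (10206 - 165724649/11970) - 1082 = -43558829/11970 - 1082 = -56510369/11970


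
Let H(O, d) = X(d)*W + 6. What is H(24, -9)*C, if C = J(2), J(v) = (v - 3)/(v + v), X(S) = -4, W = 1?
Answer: -1/2 ≈ -0.50000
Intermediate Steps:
H(O, d) = 2 (H(O, d) = -4*1 + 6 = -4 + 6 = 2)
J(v) = (-3 + v)/(2*v) (J(v) = (-3 + v)/((2*v)) = (-3 + v)*(1/(2*v)) = (-3 + v)/(2*v))
C = -1/4 (C = (1/2)*(-3 + 2)/2 = (1/2)*(1/2)*(-1) = -1/4 ≈ -0.25000)
H(24, -9)*C = 2*(-1/4) = -1/2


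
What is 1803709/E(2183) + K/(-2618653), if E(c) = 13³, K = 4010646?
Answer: 4714476594715/5753180641 ≈ 819.46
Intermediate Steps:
E(c) = 2197
1803709/E(2183) + K/(-2618653) = 1803709/2197 + 4010646/(-2618653) = 1803709*(1/2197) + 4010646*(-1/2618653) = 1803709/2197 - 4010646/2618653 = 4714476594715/5753180641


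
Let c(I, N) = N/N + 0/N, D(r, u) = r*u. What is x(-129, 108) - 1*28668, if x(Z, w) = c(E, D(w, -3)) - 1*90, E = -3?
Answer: -28757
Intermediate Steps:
c(I, N) = 1 (c(I, N) = 1 + 0 = 1)
x(Z, w) = -89 (x(Z, w) = 1 - 1*90 = 1 - 90 = -89)
x(-129, 108) - 1*28668 = -89 - 1*28668 = -89 - 28668 = -28757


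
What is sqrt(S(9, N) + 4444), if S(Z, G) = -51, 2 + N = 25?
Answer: sqrt(4393) ≈ 66.280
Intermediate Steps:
N = 23 (N = -2 + 25 = 23)
sqrt(S(9, N) + 4444) = sqrt(-51 + 4444) = sqrt(4393)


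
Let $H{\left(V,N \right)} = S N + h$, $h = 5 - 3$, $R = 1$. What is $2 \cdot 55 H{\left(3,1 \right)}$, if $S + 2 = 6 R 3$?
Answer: $1980$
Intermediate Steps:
$h = 2$
$S = 16$ ($S = -2 + 6 \cdot 1 \cdot 3 = -2 + 6 \cdot 3 = -2 + 18 = 16$)
$H{\left(V,N \right)} = 2 + 16 N$ ($H{\left(V,N \right)} = 16 N + 2 = 2 + 16 N$)
$2 \cdot 55 H{\left(3,1 \right)} = 2 \cdot 55 \left(2 + 16 \cdot 1\right) = 110 \left(2 + 16\right) = 110 \cdot 18 = 1980$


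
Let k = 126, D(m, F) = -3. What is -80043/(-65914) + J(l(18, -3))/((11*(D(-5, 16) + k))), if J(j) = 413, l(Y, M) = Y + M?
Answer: 135520661/89181642 ≈ 1.5196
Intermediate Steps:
l(Y, M) = M + Y
-80043/(-65914) + J(l(18, -3))/((11*(D(-5, 16) + k))) = -80043/(-65914) + 413/((11*(-3 + 126))) = -80043*(-1/65914) + 413/((11*123)) = 80043/65914 + 413/1353 = 135520661/89181642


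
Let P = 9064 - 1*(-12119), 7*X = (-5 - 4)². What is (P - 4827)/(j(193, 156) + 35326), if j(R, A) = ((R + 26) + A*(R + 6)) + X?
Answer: 987/4019 ≈ 0.24558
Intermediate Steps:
X = 81/7 (X = (-5 - 4)²/7 = (⅐)*(-9)² = (⅐)*81 = 81/7 ≈ 11.571)
P = 21183 (P = 9064 + 12119 = 21183)
j(R, A) = 263/7 + R + A*(6 + R) (j(R, A) = ((R + 26) + A*(R + 6)) + 81/7 = ((26 + R) + A*(6 + R)) + 81/7 = (26 + R + A*(6 + R)) + 81/7 = 263/7 + R + A*(6 + R))
(P - 4827)/(j(193, 156) + 35326) = (21183 - 4827)/((263/7 + 193 + 6*156 + 156*193) + 35326) = 16356/((263/7 + 193 + 936 + 30108) + 35326) = 16356/(218922/7 + 35326) = 16356/(466204/7) = 16356*(7/466204) = 987/4019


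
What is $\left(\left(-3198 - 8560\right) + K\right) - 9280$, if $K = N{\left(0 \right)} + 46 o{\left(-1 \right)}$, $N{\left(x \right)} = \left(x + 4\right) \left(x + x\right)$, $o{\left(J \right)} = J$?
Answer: $-21084$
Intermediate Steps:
$N{\left(x \right)} = 2 x \left(4 + x\right)$ ($N{\left(x \right)} = \left(4 + x\right) 2 x = 2 x \left(4 + x\right)$)
$K = -46$ ($K = 2 \cdot 0 \left(4 + 0\right) + 46 \left(-1\right) = 2 \cdot 0 \cdot 4 - 46 = 0 - 46 = -46$)
$\left(\left(-3198 - 8560\right) + K\right) - 9280 = \left(\left(-3198 - 8560\right) - 46\right) - 9280 = \left(-11758 - 46\right) - 9280 = -11804 - 9280 = -21084$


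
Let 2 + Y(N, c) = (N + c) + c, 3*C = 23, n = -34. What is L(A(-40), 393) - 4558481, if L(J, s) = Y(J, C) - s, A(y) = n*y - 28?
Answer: -13672586/3 ≈ -4.5575e+6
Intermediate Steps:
C = 23/3 (C = (⅓)*23 = 23/3 ≈ 7.6667)
A(y) = -28 - 34*y (A(y) = -34*y - 28 = -28 - 34*y)
Y(N, c) = -2 + N + 2*c (Y(N, c) = -2 + ((N + c) + c) = -2 + (N + 2*c) = -2 + N + 2*c)
L(J, s) = 40/3 + J - s (L(J, s) = (-2 + J + 2*(23/3)) - s = (-2 + J + 46/3) - s = (40/3 + J) - s = 40/3 + J - s)
L(A(-40), 393) - 4558481 = (40/3 + (-28 - 34*(-40)) - 1*393) - 4558481 = (40/3 + (-28 + 1360) - 393) - 4558481 = (40/3 + 1332 - 393) - 4558481 = 2857/3 - 4558481 = -13672586/3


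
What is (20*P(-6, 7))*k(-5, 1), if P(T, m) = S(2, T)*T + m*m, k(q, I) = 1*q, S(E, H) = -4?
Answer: -7300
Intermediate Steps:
k(q, I) = q
P(T, m) = m² - 4*T (P(T, m) = -4*T + m*m = -4*T + m² = m² - 4*T)
(20*P(-6, 7))*k(-5, 1) = (20*(7² - 4*(-6)))*(-5) = (20*(49 + 24))*(-5) = (20*73)*(-5) = 1460*(-5) = -7300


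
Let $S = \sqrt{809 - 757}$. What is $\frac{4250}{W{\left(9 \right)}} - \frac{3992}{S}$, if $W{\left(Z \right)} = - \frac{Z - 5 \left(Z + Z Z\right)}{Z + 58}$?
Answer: $\frac{284750}{441} - \frac{1996 \sqrt{13}}{13} \approx 92.101$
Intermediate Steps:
$S = 2 \sqrt{13}$ ($S = \sqrt{52} = 2 \sqrt{13} \approx 7.2111$)
$W{\left(Z \right)} = - \frac{- 5 Z^{2} - 4 Z}{58 + Z}$ ($W{\left(Z \right)} = - \frac{Z - 5 \left(Z + Z^{2}\right)}{58 + Z} = - \frac{Z - \left(5 Z + 5 Z^{2}\right)}{58 + Z} = - \frac{- 5 Z^{2} - 4 Z}{58 + Z}$)
$\frac{4250}{W{\left(9 \right)}} - \frac{3992}{S} = \frac{4250}{9 \frac{1}{58 + 9} \left(4 + 5 \cdot 9\right)} - \frac{3992}{2 \sqrt{13}} = \frac{4250}{9 \cdot \frac{1}{67} \left(4 + 45\right)} - 3992 \frac{\sqrt{13}}{26} = \frac{4250}{9 \cdot \frac{1}{67} \cdot 49} - \frac{1996 \sqrt{13}}{13} = \frac{4250}{\frac{441}{67}} - \frac{1996 \sqrt{13}}{13} = 4250 \cdot \frac{67}{441} - \frac{1996 \sqrt{13}}{13} = \frac{284750}{441} - \frac{1996 \sqrt{13}}{13}$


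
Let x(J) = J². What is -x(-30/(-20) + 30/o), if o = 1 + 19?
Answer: -9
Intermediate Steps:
o = 20
-x(-30/(-20) + 30/o) = -(-30/(-20) + 30/20)² = -(-30*(-1/20) + 30*(1/20))² = -(3/2 + 3/2)² = -1*3² = -1*9 = -9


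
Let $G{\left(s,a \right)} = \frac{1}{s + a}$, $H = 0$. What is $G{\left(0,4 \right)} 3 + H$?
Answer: $\frac{3}{4} \approx 0.75$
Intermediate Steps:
$G{\left(s,a \right)} = \frac{1}{a + s}$
$G{\left(0,4 \right)} 3 + H = \frac{1}{4 + 0} \cdot 3 + 0 = \frac{1}{4} \cdot 3 + 0 = \frac{3}{4} + 0 = \frac{3}{4}$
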